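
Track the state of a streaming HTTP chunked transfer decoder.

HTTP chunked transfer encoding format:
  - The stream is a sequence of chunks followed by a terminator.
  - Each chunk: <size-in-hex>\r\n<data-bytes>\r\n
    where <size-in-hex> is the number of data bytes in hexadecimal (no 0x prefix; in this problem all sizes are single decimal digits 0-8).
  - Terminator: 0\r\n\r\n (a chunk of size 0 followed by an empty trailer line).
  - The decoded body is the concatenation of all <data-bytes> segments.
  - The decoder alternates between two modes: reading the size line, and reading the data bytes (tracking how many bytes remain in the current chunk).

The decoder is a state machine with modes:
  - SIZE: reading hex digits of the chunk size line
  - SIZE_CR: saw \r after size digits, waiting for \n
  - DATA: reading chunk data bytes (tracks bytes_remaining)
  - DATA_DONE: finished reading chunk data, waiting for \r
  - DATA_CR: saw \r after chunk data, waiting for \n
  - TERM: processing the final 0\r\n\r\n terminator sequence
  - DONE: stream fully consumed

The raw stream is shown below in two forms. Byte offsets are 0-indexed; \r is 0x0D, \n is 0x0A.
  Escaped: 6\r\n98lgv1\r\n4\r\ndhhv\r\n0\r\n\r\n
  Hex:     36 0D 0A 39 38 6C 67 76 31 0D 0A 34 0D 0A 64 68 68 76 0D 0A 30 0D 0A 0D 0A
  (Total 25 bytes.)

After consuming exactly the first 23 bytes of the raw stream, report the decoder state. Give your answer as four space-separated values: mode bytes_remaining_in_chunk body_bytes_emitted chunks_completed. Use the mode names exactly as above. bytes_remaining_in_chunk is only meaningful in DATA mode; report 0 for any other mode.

Answer: TERM 0 10 2

Derivation:
Byte 0 = '6': mode=SIZE remaining=0 emitted=0 chunks_done=0
Byte 1 = 0x0D: mode=SIZE_CR remaining=0 emitted=0 chunks_done=0
Byte 2 = 0x0A: mode=DATA remaining=6 emitted=0 chunks_done=0
Byte 3 = '9': mode=DATA remaining=5 emitted=1 chunks_done=0
Byte 4 = '8': mode=DATA remaining=4 emitted=2 chunks_done=0
Byte 5 = 'l': mode=DATA remaining=3 emitted=3 chunks_done=0
Byte 6 = 'g': mode=DATA remaining=2 emitted=4 chunks_done=0
Byte 7 = 'v': mode=DATA remaining=1 emitted=5 chunks_done=0
Byte 8 = '1': mode=DATA_DONE remaining=0 emitted=6 chunks_done=0
Byte 9 = 0x0D: mode=DATA_CR remaining=0 emitted=6 chunks_done=0
Byte 10 = 0x0A: mode=SIZE remaining=0 emitted=6 chunks_done=1
Byte 11 = '4': mode=SIZE remaining=0 emitted=6 chunks_done=1
Byte 12 = 0x0D: mode=SIZE_CR remaining=0 emitted=6 chunks_done=1
Byte 13 = 0x0A: mode=DATA remaining=4 emitted=6 chunks_done=1
Byte 14 = 'd': mode=DATA remaining=3 emitted=7 chunks_done=1
Byte 15 = 'h': mode=DATA remaining=2 emitted=8 chunks_done=1
Byte 16 = 'h': mode=DATA remaining=1 emitted=9 chunks_done=1
Byte 17 = 'v': mode=DATA_DONE remaining=0 emitted=10 chunks_done=1
Byte 18 = 0x0D: mode=DATA_CR remaining=0 emitted=10 chunks_done=1
Byte 19 = 0x0A: mode=SIZE remaining=0 emitted=10 chunks_done=2
Byte 20 = '0': mode=SIZE remaining=0 emitted=10 chunks_done=2
Byte 21 = 0x0D: mode=SIZE_CR remaining=0 emitted=10 chunks_done=2
Byte 22 = 0x0A: mode=TERM remaining=0 emitted=10 chunks_done=2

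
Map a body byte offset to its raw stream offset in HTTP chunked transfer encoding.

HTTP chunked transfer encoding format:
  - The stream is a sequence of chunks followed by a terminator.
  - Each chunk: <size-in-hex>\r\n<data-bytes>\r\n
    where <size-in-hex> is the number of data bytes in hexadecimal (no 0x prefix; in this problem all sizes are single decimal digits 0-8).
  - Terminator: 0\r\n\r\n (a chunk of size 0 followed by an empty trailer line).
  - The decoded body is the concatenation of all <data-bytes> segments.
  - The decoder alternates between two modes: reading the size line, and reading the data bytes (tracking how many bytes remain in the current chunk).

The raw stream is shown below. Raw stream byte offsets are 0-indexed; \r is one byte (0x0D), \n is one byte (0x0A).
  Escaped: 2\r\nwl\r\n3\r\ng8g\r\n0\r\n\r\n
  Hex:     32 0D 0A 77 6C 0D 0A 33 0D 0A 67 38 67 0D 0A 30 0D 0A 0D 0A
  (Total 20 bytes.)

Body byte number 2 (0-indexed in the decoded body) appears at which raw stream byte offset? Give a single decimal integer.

Chunk 1: stream[0..1]='2' size=0x2=2, data at stream[3..5]='wl' -> body[0..2], body so far='wl'
Chunk 2: stream[7..8]='3' size=0x3=3, data at stream[10..13]='g8g' -> body[2..5], body so far='wlg8g'
Chunk 3: stream[15..16]='0' size=0 (terminator). Final body='wlg8g' (5 bytes)
Body byte 2 at stream offset 10

Answer: 10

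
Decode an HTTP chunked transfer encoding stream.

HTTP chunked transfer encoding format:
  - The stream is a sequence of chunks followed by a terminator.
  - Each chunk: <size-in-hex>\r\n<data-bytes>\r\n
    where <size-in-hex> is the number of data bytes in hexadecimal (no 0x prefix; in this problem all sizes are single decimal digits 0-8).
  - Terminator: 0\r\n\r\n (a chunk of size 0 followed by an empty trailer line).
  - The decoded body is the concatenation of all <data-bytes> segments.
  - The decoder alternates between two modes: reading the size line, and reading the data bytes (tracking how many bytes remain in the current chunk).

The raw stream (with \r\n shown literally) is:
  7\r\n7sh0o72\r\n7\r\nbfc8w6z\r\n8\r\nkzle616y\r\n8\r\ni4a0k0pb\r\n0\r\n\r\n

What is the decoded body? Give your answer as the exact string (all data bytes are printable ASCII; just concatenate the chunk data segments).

Chunk 1: stream[0..1]='7' size=0x7=7, data at stream[3..10]='7sh0o72' -> body[0..7], body so far='7sh0o72'
Chunk 2: stream[12..13]='7' size=0x7=7, data at stream[15..22]='bfc8w6z' -> body[7..14], body so far='7sh0o72bfc8w6z'
Chunk 3: stream[24..25]='8' size=0x8=8, data at stream[27..35]='kzle616y' -> body[14..22], body so far='7sh0o72bfc8w6zkzle616y'
Chunk 4: stream[37..38]='8' size=0x8=8, data at stream[40..48]='i4a0k0pb' -> body[22..30], body so far='7sh0o72bfc8w6zkzle616yi4a0k0pb'
Chunk 5: stream[50..51]='0' size=0 (terminator). Final body='7sh0o72bfc8w6zkzle616yi4a0k0pb' (30 bytes)

Answer: 7sh0o72bfc8w6zkzle616yi4a0k0pb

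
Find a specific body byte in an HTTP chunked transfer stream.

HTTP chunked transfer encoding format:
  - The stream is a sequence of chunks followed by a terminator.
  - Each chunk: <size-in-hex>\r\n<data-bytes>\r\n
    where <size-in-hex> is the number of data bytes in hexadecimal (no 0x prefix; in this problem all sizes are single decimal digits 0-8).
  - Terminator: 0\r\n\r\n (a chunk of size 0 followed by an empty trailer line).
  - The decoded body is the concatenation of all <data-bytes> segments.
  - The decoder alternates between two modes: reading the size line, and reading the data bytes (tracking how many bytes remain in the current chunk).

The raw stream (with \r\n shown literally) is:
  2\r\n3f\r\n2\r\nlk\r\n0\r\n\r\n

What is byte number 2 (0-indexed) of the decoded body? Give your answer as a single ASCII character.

Answer: l

Derivation:
Chunk 1: stream[0..1]='2' size=0x2=2, data at stream[3..5]='3f' -> body[0..2], body so far='3f'
Chunk 2: stream[7..8]='2' size=0x2=2, data at stream[10..12]='lk' -> body[2..4], body so far='3flk'
Chunk 3: stream[14..15]='0' size=0 (terminator). Final body='3flk' (4 bytes)
Body byte 2 = 'l'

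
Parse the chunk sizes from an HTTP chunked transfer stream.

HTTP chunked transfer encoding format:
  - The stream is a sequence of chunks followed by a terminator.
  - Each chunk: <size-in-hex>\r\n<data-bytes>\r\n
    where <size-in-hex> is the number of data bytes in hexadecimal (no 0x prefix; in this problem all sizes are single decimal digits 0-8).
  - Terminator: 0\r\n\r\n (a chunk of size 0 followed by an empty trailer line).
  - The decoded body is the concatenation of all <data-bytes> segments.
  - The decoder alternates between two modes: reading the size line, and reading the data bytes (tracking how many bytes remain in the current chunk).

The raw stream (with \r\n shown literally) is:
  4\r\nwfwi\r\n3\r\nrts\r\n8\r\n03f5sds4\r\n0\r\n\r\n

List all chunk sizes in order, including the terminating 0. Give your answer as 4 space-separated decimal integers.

Answer: 4 3 8 0

Derivation:
Chunk 1: stream[0..1]='4' size=0x4=4, data at stream[3..7]='wfwi' -> body[0..4], body so far='wfwi'
Chunk 2: stream[9..10]='3' size=0x3=3, data at stream[12..15]='rts' -> body[4..7], body so far='wfwirts'
Chunk 3: stream[17..18]='8' size=0x8=8, data at stream[20..28]='03f5sds4' -> body[7..15], body so far='wfwirts03f5sds4'
Chunk 4: stream[30..31]='0' size=0 (terminator). Final body='wfwirts03f5sds4' (15 bytes)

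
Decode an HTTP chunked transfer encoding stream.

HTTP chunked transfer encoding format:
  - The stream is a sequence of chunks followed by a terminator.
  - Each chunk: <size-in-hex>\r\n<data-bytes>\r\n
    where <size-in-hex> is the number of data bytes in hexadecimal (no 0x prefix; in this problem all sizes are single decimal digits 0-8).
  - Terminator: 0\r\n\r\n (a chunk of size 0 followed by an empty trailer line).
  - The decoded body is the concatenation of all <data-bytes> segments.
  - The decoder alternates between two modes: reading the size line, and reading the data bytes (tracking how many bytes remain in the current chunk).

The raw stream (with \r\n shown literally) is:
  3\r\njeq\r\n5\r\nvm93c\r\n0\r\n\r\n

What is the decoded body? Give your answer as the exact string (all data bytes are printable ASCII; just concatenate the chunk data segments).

Answer: jeqvm93c

Derivation:
Chunk 1: stream[0..1]='3' size=0x3=3, data at stream[3..6]='jeq' -> body[0..3], body so far='jeq'
Chunk 2: stream[8..9]='5' size=0x5=5, data at stream[11..16]='vm93c' -> body[3..8], body so far='jeqvm93c'
Chunk 3: stream[18..19]='0' size=0 (terminator). Final body='jeqvm93c' (8 bytes)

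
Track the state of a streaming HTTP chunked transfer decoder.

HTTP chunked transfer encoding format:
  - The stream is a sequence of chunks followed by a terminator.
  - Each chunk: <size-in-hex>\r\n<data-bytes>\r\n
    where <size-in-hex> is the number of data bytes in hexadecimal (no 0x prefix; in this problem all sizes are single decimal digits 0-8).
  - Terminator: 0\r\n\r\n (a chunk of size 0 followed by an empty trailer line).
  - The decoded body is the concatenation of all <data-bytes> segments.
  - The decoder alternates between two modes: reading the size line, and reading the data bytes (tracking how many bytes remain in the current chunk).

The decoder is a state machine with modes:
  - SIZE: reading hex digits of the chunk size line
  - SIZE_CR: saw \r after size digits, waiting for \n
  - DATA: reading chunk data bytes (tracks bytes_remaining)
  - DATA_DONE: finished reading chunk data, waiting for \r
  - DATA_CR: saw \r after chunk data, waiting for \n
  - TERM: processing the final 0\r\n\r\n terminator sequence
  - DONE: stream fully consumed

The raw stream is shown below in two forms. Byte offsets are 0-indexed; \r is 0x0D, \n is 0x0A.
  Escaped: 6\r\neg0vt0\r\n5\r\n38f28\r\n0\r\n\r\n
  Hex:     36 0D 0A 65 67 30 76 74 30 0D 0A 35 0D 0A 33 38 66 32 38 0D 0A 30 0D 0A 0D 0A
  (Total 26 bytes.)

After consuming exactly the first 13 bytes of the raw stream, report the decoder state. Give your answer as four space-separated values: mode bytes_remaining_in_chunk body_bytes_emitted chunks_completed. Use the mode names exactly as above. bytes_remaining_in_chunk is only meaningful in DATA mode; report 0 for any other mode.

Byte 0 = '6': mode=SIZE remaining=0 emitted=0 chunks_done=0
Byte 1 = 0x0D: mode=SIZE_CR remaining=0 emitted=0 chunks_done=0
Byte 2 = 0x0A: mode=DATA remaining=6 emitted=0 chunks_done=0
Byte 3 = 'e': mode=DATA remaining=5 emitted=1 chunks_done=0
Byte 4 = 'g': mode=DATA remaining=4 emitted=2 chunks_done=0
Byte 5 = '0': mode=DATA remaining=3 emitted=3 chunks_done=0
Byte 6 = 'v': mode=DATA remaining=2 emitted=4 chunks_done=0
Byte 7 = 't': mode=DATA remaining=1 emitted=5 chunks_done=0
Byte 8 = '0': mode=DATA_DONE remaining=0 emitted=6 chunks_done=0
Byte 9 = 0x0D: mode=DATA_CR remaining=0 emitted=6 chunks_done=0
Byte 10 = 0x0A: mode=SIZE remaining=0 emitted=6 chunks_done=1
Byte 11 = '5': mode=SIZE remaining=0 emitted=6 chunks_done=1
Byte 12 = 0x0D: mode=SIZE_CR remaining=0 emitted=6 chunks_done=1

Answer: SIZE_CR 0 6 1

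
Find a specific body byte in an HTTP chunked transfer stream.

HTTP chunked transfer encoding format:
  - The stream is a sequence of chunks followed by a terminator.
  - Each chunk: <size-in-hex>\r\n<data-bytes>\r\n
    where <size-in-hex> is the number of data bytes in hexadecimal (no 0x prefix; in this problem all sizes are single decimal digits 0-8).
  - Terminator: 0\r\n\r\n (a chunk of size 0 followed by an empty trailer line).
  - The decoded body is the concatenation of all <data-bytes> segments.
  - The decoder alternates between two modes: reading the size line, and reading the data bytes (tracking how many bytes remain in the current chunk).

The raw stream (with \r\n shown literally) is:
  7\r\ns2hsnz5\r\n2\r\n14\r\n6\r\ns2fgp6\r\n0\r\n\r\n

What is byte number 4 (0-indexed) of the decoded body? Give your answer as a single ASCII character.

Chunk 1: stream[0..1]='7' size=0x7=7, data at stream[3..10]='s2hsnz5' -> body[0..7], body so far='s2hsnz5'
Chunk 2: stream[12..13]='2' size=0x2=2, data at stream[15..17]='14' -> body[7..9], body so far='s2hsnz514'
Chunk 3: stream[19..20]='6' size=0x6=6, data at stream[22..28]='s2fgp6' -> body[9..15], body so far='s2hsnz514s2fgp6'
Chunk 4: stream[30..31]='0' size=0 (terminator). Final body='s2hsnz514s2fgp6' (15 bytes)
Body byte 4 = 'n'

Answer: n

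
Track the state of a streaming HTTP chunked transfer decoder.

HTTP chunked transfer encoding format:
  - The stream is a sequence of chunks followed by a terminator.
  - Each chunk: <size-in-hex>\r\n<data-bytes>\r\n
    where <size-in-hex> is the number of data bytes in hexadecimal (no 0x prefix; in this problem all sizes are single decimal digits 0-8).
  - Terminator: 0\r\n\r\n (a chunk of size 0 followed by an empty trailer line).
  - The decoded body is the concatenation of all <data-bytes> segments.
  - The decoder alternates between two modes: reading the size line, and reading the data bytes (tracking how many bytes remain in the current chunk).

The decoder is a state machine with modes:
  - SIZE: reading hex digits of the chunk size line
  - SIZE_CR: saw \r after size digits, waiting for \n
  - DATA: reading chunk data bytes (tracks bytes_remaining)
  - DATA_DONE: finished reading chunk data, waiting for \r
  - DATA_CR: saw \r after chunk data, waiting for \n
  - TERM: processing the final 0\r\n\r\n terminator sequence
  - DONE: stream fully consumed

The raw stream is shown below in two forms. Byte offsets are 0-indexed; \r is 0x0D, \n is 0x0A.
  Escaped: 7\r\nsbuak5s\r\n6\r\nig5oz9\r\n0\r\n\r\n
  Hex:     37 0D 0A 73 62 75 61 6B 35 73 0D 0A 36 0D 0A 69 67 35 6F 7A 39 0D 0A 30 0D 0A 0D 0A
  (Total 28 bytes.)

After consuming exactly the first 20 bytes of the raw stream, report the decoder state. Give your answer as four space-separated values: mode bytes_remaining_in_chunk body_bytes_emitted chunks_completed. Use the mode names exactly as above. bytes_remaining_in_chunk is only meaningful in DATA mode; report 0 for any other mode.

Byte 0 = '7': mode=SIZE remaining=0 emitted=0 chunks_done=0
Byte 1 = 0x0D: mode=SIZE_CR remaining=0 emitted=0 chunks_done=0
Byte 2 = 0x0A: mode=DATA remaining=7 emitted=0 chunks_done=0
Byte 3 = 's': mode=DATA remaining=6 emitted=1 chunks_done=0
Byte 4 = 'b': mode=DATA remaining=5 emitted=2 chunks_done=0
Byte 5 = 'u': mode=DATA remaining=4 emitted=3 chunks_done=0
Byte 6 = 'a': mode=DATA remaining=3 emitted=4 chunks_done=0
Byte 7 = 'k': mode=DATA remaining=2 emitted=5 chunks_done=0
Byte 8 = '5': mode=DATA remaining=1 emitted=6 chunks_done=0
Byte 9 = 's': mode=DATA_DONE remaining=0 emitted=7 chunks_done=0
Byte 10 = 0x0D: mode=DATA_CR remaining=0 emitted=7 chunks_done=0
Byte 11 = 0x0A: mode=SIZE remaining=0 emitted=7 chunks_done=1
Byte 12 = '6': mode=SIZE remaining=0 emitted=7 chunks_done=1
Byte 13 = 0x0D: mode=SIZE_CR remaining=0 emitted=7 chunks_done=1
Byte 14 = 0x0A: mode=DATA remaining=6 emitted=7 chunks_done=1
Byte 15 = 'i': mode=DATA remaining=5 emitted=8 chunks_done=1
Byte 16 = 'g': mode=DATA remaining=4 emitted=9 chunks_done=1
Byte 17 = '5': mode=DATA remaining=3 emitted=10 chunks_done=1
Byte 18 = 'o': mode=DATA remaining=2 emitted=11 chunks_done=1
Byte 19 = 'z': mode=DATA remaining=1 emitted=12 chunks_done=1

Answer: DATA 1 12 1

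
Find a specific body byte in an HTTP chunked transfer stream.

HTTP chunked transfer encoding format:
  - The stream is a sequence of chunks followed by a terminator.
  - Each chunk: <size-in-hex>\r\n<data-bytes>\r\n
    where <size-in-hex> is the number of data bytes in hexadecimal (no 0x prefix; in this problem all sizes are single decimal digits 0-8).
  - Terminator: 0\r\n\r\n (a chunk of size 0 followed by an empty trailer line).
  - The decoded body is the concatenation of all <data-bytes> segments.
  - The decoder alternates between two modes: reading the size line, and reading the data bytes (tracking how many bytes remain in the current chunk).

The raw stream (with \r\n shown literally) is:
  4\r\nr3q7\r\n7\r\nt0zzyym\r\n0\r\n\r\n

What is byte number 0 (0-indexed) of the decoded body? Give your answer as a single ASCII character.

Chunk 1: stream[0..1]='4' size=0x4=4, data at stream[3..7]='r3q7' -> body[0..4], body so far='r3q7'
Chunk 2: stream[9..10]='7' size=0x7=7, data at stream[12..19]='t0zzyym' -> body[4..11], body so far='r3q7t0zzyym'
Chunk 3: stream[21..22]='0' size=0 (terminator). Final body='r3q7t0zzyym' (11 bytes)
Body byte 0 = 'r'

Answer: r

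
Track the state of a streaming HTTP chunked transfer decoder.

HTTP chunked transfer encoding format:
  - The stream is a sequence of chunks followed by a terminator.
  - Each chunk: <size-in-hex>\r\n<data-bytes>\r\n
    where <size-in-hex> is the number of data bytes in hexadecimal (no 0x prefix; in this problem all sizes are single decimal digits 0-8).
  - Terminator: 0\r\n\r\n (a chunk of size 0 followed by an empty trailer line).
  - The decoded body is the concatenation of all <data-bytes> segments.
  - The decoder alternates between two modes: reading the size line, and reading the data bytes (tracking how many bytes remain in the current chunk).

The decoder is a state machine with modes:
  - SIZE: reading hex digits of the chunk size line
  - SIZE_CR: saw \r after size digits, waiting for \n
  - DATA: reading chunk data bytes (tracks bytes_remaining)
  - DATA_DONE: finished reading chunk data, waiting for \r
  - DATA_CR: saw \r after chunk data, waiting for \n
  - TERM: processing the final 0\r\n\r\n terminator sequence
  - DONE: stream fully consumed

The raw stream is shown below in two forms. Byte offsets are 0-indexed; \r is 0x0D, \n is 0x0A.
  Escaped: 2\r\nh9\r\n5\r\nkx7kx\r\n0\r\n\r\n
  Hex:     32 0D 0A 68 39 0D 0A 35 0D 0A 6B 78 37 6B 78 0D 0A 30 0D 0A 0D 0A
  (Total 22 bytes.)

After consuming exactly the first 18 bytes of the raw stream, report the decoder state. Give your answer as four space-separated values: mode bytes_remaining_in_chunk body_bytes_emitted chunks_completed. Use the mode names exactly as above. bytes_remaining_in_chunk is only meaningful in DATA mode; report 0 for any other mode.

Byte 0 = '2': mode=SIZE remaining=0 emitted=0 chunks_done=0
Byte 1 = 0x0D: mode=SIZE_CR remaining=0 emitted=0 chunks_done=0
Byte 2 = 0x0A: mode=DATA remaining=2 emitted=0 chunks_done=0
Byte 3 = 'h': mode=DATA remaining=1 emitted=1 chunks_done=0
Byte 4 = '9': mode=DATA_DONE remaining=0 emitted=2 chunks_done=0
Byte 5 = 0x0D: mode=DATA_CR remaining=0 emitted=2 chunks_done=0
Byte 6 = 0x0A: mode=SIZE remaining=0 emitted=2 chunks_done=1
Byte 7 = '5': mode=SIZE remaining=0 emitted=2 chunks_done=1
Byte 8 = 0x0D: mode=SIZE_CR remaining=0 emitted=2 chunks_done=1
Byte 9 = 0x0A: mode=DATA remaining=5 emitted=2 chunks_done=1
Byte 10 = 'k': mode=DATA remaining=4 emitted=3 chunks_done=1
Byte 11 = 'x': mode=DATA remaining=3 emitted=4 chunks_done=1
Byte 12 = '7': mode=DATA remaining=2 emitted=5 chunks_done=1
Byte 13 = 'k': mode=DATA remaining=1 emitted=6 chunks_done=1
Byte 14 = 'x': mode=DATA_DONE remaining=0 emitted=7 chunks_done=1
Byte 15 = 0x0D: mode=DATA_CR remaining=0 emitted=7 chunks_done=1
Byte 16 = 0x0A: mode=SIZE remaining=0 emitted=7 chunks_done=2
Byte 17 = '0': mode=SIZE remaining=0 emitted=7 chunks_done=2

Answer: SIZE 0 7 2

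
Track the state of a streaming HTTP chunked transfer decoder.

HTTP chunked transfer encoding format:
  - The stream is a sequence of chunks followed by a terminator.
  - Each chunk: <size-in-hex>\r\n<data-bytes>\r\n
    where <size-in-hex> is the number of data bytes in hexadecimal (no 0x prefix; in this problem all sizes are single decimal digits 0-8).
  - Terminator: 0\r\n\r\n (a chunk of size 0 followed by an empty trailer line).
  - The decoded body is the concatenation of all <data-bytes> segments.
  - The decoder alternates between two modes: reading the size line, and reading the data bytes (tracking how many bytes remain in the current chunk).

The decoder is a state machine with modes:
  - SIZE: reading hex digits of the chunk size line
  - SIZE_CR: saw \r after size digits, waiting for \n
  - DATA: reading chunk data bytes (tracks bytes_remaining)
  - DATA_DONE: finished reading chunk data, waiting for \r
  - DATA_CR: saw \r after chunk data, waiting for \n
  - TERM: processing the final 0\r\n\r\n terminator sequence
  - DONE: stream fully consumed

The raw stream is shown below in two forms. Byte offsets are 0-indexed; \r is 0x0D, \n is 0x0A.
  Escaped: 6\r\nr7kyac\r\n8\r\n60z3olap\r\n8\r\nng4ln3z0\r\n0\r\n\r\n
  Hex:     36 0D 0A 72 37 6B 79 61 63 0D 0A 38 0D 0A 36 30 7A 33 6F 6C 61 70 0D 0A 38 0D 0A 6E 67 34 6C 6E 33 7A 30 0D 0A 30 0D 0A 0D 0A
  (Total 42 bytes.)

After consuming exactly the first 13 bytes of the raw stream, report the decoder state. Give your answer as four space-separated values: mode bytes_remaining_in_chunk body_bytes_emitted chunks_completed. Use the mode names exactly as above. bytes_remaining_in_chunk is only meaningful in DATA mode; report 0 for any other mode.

Byte 0 = '6': mode=SIZE remaining=0 emitted=0 chunks_done=0
Byte 1 = 0x0D: mode=SIZE_CR remaining=0 emitted=0 chunks_done=0
Byte 2 = 0x0A: mode=DATA remaining=6 emitted=0 chunks_done=0
Byte 3 = 'r': mode=DATA remaining=5 emitted=1 chunks_done=0
Byte 4 = '7': mode=DATA remaining=4 emitted=2 chunks_done=0
Byte 5 = 'k': mode=DATA remaining=3 emitted=3 chunks_done=0
Byte 6 = 'y': mode=DATA remaining=2 emitted=4 chunks_done=0
Byte 7 = 'a': mode=DATA remaining=1 emitted=5 chunks_done=0
Byte 8 = 'c': mode=DATA_DONE remaining=0 emitted=6 chunks_done=0
Byte 9 = 0x0D: mode=DATA_CR remaining=0 emitted=6 chunks_done=0
Byte 10 = 0x0A: mode=SIZE remaining=0 emitted=6 chunks_done=1
Byte 11 = '8': mode=SIZE remaining=0 emitted=6 chunks_done=1
Byte 12 = 0x0D: mode=SIZE_CR remaining=0 emitted=6 chunks_done=1

Answer: SIZE_CR 0 6 1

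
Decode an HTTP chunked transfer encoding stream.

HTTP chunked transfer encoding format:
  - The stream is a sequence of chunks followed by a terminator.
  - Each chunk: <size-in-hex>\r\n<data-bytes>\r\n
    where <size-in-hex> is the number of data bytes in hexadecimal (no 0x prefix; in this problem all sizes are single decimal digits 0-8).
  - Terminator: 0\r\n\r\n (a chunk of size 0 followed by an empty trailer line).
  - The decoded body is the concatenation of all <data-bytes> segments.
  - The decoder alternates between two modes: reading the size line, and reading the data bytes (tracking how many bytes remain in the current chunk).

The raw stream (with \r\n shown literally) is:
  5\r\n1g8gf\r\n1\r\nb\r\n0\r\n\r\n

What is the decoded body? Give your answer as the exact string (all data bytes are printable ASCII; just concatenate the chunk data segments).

Answer: 1g8gfb

Derivation:
Chunk 1: stream[0..1]='5' size=0x5=5, data at stream[3..8]='1g8gf' -> body[0..5], body so far='1g8gf'
Chunk 2: stream[10..11]='1' size=0x1=1, data at stream[13..14]='b' -> body[5..6], body so far='1g8gfb'
Chunk 3: stream[16..17]='0' size=0 (terminator). Final body='1g8gfb' (6 bytes)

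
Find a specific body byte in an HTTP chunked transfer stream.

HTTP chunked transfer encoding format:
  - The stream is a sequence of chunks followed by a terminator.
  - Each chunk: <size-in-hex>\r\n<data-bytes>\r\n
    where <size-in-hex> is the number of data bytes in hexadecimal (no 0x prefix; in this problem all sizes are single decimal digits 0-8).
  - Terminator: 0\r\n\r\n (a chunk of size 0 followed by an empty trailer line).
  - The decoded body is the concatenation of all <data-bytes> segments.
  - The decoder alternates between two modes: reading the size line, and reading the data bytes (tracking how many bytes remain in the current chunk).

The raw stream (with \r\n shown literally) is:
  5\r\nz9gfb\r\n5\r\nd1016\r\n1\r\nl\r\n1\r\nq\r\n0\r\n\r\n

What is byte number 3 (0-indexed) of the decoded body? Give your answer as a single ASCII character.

Chunk 1: stream[0..1]='5' size=0x5=5, data at stream[3..8]='z9gfb' -> body[0..5], body so far='z9gfb'
Chunk 2: stream[10..11]='5' size=0x5=5, data at stream[13..18]='d1016' -> body[5..10], body so far='z9gfbd1016'
Chunk 3: stream[20..21]='1' size=0x1=1, data at stream[23..24]='l' -> body[10..11], body so far='z9gfbd1016l'
Chunk 4: stream[26..27]='1' size=0x1=1, data at stream[29..30]='q' -> body[11..12], body so far='z9gfbd1016lq'
Chunk 5: stream[32..33]='0' size=0 (terminator). Final body='z9gfbd1016lq' (12 bytes)
Body byte 3 = 'f'

Answer: f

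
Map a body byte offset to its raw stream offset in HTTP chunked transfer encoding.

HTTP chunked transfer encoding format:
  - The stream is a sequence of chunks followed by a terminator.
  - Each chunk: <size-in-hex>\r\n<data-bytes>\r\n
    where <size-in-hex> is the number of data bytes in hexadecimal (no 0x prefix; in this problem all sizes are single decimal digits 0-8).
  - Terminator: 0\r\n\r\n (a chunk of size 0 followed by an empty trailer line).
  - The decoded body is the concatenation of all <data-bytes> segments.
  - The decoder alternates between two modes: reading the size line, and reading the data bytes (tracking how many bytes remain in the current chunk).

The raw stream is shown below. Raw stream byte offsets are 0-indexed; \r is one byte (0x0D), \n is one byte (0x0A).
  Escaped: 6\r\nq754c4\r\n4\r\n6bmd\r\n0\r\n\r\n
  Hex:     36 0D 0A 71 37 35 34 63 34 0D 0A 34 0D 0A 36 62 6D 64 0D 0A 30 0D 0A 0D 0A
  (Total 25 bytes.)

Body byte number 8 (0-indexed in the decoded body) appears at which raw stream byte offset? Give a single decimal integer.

Answer: 16

Derivation:
Chunk 1: stream[0..1]='6' size=0x6=6, data at stream[3..9]='q754c4' -> body[0..6], body so far='q754c4'
Chunk 2: stream[11..12]='4' size=0x4=4, data at stream[14..18]='6bmd' -> body[6..10], body so far='q754c46bmd'
Chunk 3: stream[20..21]='0' size=0 (terminator). Final body='q754c46bmd' (10 bytes)
Body byte 8 at stream offset 16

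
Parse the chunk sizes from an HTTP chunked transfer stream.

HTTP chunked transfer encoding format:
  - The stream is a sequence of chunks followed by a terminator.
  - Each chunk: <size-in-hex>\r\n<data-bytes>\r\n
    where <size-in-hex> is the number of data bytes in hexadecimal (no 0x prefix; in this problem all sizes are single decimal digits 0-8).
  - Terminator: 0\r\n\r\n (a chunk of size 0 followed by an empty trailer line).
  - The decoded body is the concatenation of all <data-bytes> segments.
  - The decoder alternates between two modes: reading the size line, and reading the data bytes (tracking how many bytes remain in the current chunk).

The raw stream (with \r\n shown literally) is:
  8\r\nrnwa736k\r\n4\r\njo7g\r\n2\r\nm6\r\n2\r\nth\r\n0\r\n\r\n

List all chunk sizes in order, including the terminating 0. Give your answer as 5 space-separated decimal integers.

Chunk 1: stream[0..1]='8' size=0x8=8, data at stream[3..11]='rnwa736k' -> body[0..8], body so far='rnwa736k'
Chunk 2: stream[13..14]='4' size=0x4=4, data at stream[16..20]='jo7g' -> body[8..12], body so far='rnwa736kjo7g'
Chunk 3: stream[22..23]='2' size=0x2=2, data at stream[25..27]='m6' -> body[12..14], body so far='rnwa736kjo7gm6'
Chunk 4: stream[29..30]='2' size=0x2=2, data at stream[32..34]='th' -> body[14..16], body so far='rnwa736kjo7gm6th'
Chunk 5: stream[36..37]='0' size=0 (terminator). Final body='rnwa736kjo7gm6th' (16 bytes)

Answer: 8 4 2 2 0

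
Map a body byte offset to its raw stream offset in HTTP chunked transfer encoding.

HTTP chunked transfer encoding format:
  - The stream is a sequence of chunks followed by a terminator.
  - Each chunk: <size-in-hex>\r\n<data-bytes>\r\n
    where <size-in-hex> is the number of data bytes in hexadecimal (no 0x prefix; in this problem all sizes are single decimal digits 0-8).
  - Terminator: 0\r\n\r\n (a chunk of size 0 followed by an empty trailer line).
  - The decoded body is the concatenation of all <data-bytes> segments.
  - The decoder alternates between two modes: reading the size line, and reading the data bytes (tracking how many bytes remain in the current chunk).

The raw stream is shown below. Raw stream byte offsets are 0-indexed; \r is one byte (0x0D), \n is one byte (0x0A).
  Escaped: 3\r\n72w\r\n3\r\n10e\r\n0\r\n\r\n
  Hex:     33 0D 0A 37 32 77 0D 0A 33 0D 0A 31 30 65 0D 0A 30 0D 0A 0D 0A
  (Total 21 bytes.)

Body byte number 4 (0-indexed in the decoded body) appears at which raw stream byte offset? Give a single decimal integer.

Answer: 12

Derivation:
Chunk 1: stream[0..1]='3' size=0x3=3, data at stream[3..6]='72w' -> body[0..3], body so far='72w'
Chunk 2: stream[8..9]='3' size=0x3=3, data at stream[11..14]='10e' -> body[3..6], body so far='72w10e'
Chunk 3: stream[16..17]='0' size=0 (terminator). Final body='72w10e' (6 bytes)
Body byte 4 at stream offset 12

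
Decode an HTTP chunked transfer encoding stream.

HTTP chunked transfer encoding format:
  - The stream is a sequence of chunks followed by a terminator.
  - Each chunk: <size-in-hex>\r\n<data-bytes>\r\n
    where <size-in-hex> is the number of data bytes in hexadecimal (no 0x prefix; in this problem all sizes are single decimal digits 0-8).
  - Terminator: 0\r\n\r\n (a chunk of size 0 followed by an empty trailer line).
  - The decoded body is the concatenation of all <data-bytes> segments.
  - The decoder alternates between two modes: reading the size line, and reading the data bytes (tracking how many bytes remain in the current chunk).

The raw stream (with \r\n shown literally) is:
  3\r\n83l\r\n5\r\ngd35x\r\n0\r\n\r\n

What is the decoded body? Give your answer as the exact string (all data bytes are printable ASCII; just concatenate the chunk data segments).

Answer: 83lgd35x

Derivation:
Chunk 1: stream[0..1]='3' size=0x3=3, data at stream[3..6]='83l' -> body[0..3], body so far='83l'
Chunk 2: stream[8..9]='5' size=0x5=5, data at stream[11..16]='gd35x' -> body[3..8], body so far='83lgd35x'
Chunk 3: stream[18..19]='0' size=0 (terminator). Final body='83lgd35x' (8 bytes)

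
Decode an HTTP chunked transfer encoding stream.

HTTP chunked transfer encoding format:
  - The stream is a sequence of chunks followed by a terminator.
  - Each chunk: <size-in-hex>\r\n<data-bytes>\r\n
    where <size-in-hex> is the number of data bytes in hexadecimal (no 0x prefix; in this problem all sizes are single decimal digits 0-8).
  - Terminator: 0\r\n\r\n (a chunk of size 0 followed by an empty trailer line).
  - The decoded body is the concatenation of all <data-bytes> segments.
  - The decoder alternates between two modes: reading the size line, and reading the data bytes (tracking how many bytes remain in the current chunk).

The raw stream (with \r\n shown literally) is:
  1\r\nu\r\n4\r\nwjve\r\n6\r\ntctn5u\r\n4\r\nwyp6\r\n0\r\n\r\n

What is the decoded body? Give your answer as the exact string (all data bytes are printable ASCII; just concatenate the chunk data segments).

Answer: uwjvetctn5uwyp6

Derivation:
Chunk 1: stream[0..1]='1' size=0x1=1, data at stream[3..4]='u' -> body[0..1], body so far='u'
Chunk 2: stream[6..7]='4' size=0x4=4, data at stream[9..13]='wjve' -> body[1..5], body so far='uwjve'
Chunk 3: stream[15..16]='6' size=0x6=6, data at stream[18..24]='tctn5u' -> body[5..11], body so far='uwjvetctn5u'
Chunk 4: stream[26..27]='4' size=0x4=4, data at stream[29..33]='wyp6' -> body[11..15], body so far='uwjvetctn5uwyp6'
Chunk 5: stream[35..36]='0' size=0 (terminator). Final body='uwjvetctn5uwyp6' (15 bytes)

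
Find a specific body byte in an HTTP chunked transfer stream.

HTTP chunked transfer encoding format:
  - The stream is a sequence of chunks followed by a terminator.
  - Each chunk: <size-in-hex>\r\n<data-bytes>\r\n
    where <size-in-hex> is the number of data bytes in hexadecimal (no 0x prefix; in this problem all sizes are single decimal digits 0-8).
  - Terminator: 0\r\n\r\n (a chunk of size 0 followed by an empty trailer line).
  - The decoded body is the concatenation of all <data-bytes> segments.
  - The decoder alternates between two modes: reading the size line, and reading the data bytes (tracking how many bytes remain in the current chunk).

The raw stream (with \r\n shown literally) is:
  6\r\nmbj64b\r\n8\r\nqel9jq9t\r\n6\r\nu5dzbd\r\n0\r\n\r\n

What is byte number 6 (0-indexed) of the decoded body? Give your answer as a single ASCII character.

Chunk 1: stream[0..1]='6' size=0x6=6, data at stream[3..9]='mbj64b' -> body[0..6], body so far='mbj64b'
Chunk 2: stream[11..12]='8' size=0x8=8, data at stream[14..22]='qel9jq9t' -> body[6..14], body so far='mbj64bqel9jq9t'
Chunk 3: stream[24..25]='6' size=0x6=6, data at stream[27..33]='u5dzbd' -> body[14..20], body so far='mbj64bqel9jq9tu5dzbd'
Chunk 4: stream[35..36]='0' size=0 (terminator). Final body='mbj64bqel9jq9tu5dzbd' (20 bytes)
Body byte 6 = 'q'

Answer: q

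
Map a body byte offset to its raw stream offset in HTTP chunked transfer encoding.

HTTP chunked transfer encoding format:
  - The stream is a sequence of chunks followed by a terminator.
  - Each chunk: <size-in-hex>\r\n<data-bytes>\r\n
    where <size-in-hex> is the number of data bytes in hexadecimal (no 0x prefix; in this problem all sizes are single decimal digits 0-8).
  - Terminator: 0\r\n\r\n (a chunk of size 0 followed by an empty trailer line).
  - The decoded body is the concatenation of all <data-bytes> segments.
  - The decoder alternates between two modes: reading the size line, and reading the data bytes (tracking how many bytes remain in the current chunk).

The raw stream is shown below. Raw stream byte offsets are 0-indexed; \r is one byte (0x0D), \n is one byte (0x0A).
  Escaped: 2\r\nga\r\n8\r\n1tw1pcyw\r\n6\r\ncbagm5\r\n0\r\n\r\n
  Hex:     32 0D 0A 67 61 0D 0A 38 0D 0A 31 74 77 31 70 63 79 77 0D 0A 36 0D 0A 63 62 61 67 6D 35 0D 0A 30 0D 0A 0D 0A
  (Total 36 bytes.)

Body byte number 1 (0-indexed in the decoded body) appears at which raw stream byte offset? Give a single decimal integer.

Chunk 1: stream[0..1]='2' size=0x2=2, data at stream[3..5]='ga' -> body[0..2], body so far='ga'
Chunk 2: stream[7..8]='8' size=0x8=8, data at stream[10..18]='1tw1pcyw' -> body[2..10], body so far='ga1tw1pcyw'
Chunk 3: stream[20..21]='6' size=0x6=6, data at stream[23..29]='cbagm5' -> body[10..16], body so far='ga1tw1pcywcbagm5'
Chunk 4: stream[31..32]='0' size=0 (terminator). Final body='ga1tw1pcywcbagm5' (16 bytes)
Body byte 1 at stream offset 4

Answer: 4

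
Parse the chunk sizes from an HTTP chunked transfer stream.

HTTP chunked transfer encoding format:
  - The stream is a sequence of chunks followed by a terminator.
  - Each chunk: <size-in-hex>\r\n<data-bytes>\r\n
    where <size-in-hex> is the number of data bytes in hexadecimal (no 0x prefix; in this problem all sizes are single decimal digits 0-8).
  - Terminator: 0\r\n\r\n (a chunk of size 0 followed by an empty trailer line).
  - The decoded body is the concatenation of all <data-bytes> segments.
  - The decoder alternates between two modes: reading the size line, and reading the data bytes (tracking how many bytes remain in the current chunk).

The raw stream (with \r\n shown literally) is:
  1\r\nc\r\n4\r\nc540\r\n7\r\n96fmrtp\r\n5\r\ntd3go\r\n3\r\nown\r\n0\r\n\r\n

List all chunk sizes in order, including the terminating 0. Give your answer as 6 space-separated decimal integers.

Answer: 1 4 7 5 3 0

Derivation:
Chunk 1: stream[0..1]='1' size=0x1=1, data at stream[3..4]='c' -> body[0..1], body so far='c'
Chunk 2: stream[6..7]='4' size=0x4=4, data at stream[9..13]='c540' -> body[1..5], body so far='cc540'
Chunk 3: stream[15..16]='7' size=0x7=7, data at stream[18..25]='96fmrtp' -> body[5..12], body so far='cc54096fmrtp'
Chunk 4: stream[27..28]='5' size=0x5=5, data at stream[30..35]='td3go' -> body[12..17], body so far='cc54096fmrtptd3go'
Chunk 5: stream[37..38]='3' size=0x3=3, data at stream[40..43]='own' -> body[17..20], body so far='cc54096fmrtptd3goown'
Chunk 6: stream[45..46]='0' size=0 (terminator). Final body='cc54096fmrtptd3goown' (20 bytes)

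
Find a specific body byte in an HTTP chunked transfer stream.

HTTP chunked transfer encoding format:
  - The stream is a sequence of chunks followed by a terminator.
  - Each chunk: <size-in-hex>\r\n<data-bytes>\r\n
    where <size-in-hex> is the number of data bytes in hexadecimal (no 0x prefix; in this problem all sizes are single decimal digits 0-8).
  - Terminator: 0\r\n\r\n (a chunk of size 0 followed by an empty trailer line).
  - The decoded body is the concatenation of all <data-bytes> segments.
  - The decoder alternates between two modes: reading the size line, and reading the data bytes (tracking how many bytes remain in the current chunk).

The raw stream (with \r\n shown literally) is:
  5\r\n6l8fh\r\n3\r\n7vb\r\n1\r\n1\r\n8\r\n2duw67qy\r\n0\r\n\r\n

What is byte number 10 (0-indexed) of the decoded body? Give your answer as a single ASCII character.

Chunk 1: stream[0..1]='5' size=0x5=5, data at stream[3..8]='6l8fh' -> body[0..5], body so far='6l8fh'
Chunk 2: stream[10..11]='3' size=0x3=3, data at stream[13..16]='7vb' -> body[5..8], body so far='6l8fh7vb'
Chunk 3: stream[18..19]='1' size=0x1=1, data at stream[21..22]='1' -> body[8..9], body so far='6l8fh7vb1'
Chunk 4: stream[24..25]='8' size=0x8=8, data at stream[27..35]='2duw67qy' -> body[9..17], body so far='6l8fh7vb12duw67qy'
Chunk 5: stream[37..38]='0' size=0 (terminator). Final body='6l8fh7vb12duw67qy' (17 bytes)
Body byte 10 = 'd'

Answer: d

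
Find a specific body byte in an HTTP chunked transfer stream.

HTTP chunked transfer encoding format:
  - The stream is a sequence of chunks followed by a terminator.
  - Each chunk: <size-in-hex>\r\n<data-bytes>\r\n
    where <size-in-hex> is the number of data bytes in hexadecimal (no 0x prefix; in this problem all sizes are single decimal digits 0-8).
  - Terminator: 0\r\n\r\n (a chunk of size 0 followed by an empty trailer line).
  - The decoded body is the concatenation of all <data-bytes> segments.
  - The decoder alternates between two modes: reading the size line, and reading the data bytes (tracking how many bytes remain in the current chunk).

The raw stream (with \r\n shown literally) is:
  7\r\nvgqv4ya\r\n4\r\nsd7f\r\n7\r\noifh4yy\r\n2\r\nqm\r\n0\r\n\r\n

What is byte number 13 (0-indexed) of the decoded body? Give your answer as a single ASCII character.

Chunk 1: stream[0..1]='7' size=0x7=7, data at stream[3..10]='vgqv4ya' -> body[0..7], body so far='vgqv4ya'
Chunk 2: stream[12..13]='4' size=0x4=4, data at stream[15..19]='sd7f' -> body[7..11], body so far='vgqv4yasd7f'
Chunk 3: stream[21..22]='7' size=0x7=7, data at stream[24..31]='oifh4yy' -> body[11..18], body so far='vgqv4yasd7foifh4yy'
Chunk 4: stream[33..34]='2' size=0x2=2, data at stream[36..38]='qm' -> body[18..20], body so far='vgqv4yasd7foifh4yyqm'
Chunk 5: stream[40..41]='0' size=0 (terminator). Final body='vgqv4yasd7foifh4yyqm' (20 bytes)
Body byte 13 = 'f'

Answer: f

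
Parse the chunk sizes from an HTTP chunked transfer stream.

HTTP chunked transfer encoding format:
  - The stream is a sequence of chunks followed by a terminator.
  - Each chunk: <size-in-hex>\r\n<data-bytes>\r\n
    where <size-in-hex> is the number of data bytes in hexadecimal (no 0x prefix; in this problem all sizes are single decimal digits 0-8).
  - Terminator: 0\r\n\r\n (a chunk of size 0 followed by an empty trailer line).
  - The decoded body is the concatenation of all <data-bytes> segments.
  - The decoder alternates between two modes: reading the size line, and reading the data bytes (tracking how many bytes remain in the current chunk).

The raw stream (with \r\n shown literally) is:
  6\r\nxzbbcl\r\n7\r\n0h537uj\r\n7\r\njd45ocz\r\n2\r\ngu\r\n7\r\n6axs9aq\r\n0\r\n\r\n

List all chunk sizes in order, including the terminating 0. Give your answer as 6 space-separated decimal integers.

Answer: 6 7 7 2 7 0

Derivation:
Chunk 1: stream[0..1]='6' size=0x6=6, data at stream[3..9]='xzbbcl' -> body[0..6], body so far='xzbbcl'
Chunk 2: stream[11..12]='7' size=0x7=7, data at stream[14..21]='0h537uj' -> body[6..13], body so far='xzbbcl0h537uj'
Chunk 3: stream[23..24]='7' size=0x7=7, data at stream[26..33]='jd45ocz' -> body[13..20], body so far='xzbbcl0h537ujjd45ocz'
Chunk 4: stream[35..36]='2' size=0x2=2, data at stream[38..40]='gu' -> body[20..22], body so far='xzbbcl0h537ujjd45oczgu'
Chunk 5: stream[42..43]='7' size=0x7=7, data at stream[45..52]='6axs9aq' -> body[22..29], body so far='xzbbcl0h537ujjd45oczgu6axs9aq'
Chunk 6: stream[54..55]='0' size=0 (terminator). Final body='xzbbcl0h537ujjd45oczgu6axs9aq' (29 bytes)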